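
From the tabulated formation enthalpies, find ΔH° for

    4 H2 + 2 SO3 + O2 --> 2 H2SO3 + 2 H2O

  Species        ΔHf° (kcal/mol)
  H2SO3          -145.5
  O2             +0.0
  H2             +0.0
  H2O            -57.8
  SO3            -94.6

ΔH° = -217.4 kcal/mol

Products: 2·(-145.5) + 2·(-57.8) = -406.6
Reactants: 4·(+0.0) + 2·(-94.6) + 1·(+0.0) = -189.2
ΔH° = (-406.6) − (-189.2) = -217.4 kcal/mol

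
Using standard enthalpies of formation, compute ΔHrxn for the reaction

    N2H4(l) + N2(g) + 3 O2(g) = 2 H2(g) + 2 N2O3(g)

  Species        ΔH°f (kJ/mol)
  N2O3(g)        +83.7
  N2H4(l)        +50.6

ΔHrxn = 116.8 kJ/mol

Products: 2·(+0.0) + 2·(+83.7) = +167.4
Reactants: 1·(+50.6) + 1·(+0.0) + 3·(+0.0) = +50.6
ΔHrxn = (+167.4) − (+50.6) = 116.8 kJ/mol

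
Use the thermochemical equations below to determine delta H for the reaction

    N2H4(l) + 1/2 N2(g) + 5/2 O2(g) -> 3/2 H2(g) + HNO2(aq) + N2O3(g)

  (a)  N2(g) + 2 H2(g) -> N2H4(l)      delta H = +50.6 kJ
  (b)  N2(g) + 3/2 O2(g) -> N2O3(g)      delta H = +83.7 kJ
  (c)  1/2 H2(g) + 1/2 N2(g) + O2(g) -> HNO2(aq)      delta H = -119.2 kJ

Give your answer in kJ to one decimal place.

(a) reversed: -50.6 kJ
(b) as written: +83.7 kJ
(c) as written: -119.2 kJ
delta H = (-1)·(+50.6) + (1)·(+83.7) + (1)·(-119.2) = -86.1 kJ

delta H = -86.1 kJ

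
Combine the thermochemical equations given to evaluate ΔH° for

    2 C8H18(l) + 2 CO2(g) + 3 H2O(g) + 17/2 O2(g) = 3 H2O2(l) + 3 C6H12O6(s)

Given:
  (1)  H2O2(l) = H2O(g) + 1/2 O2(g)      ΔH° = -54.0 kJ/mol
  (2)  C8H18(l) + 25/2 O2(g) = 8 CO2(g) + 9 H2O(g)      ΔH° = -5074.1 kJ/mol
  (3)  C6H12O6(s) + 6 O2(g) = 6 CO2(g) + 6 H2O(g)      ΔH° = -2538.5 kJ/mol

ΔH° = -2370.7 kJ/mol

(1) reversed and × 3: (-3)·(-54.0) = +162.0 kJ/mol
(2) × 2: (2)·(-5074.1) = -10148.2 kJ/mol
(3) reversed and × 3: (-3)·(-2538.5) = +7615.5 kJ/mol
Combining the equations, ΔH° = (-3)·(-54.0) + (2)·(-5074.1) + (-3)·(-2538.5) = -2370.7 kJ/mol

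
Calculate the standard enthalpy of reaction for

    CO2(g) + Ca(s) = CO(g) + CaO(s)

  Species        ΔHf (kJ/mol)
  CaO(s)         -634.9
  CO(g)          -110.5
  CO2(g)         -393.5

ΔH° = -351.9 kJ/mol

Products: 1·(-110.5) + 1·(-634.9) = -745.4
Reactants: 1·(-393.5) + 1·(+0.0) = -393.5
ΔH° = (-745.4) − (-393.5) = -351.9 kJ/mol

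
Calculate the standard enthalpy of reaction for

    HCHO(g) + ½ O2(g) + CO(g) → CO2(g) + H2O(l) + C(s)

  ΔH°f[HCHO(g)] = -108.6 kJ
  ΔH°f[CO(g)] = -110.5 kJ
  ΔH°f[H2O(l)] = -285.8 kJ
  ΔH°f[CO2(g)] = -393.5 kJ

ΔH° = -460.2 kJ

ΔH°rxn = Σ nΔHf°(products) − Σ nΔHf°(reactants).
Products: 1·(-393.5) + 1·(-285.8) + 1·(+0.0) = -679.3
Reactants: 1·(-108.6) + 1/2·(+0.0) + 1·(-110.5) = -219.1
ΔH° = (-679.3) − (-219.1) = -460.2 kJ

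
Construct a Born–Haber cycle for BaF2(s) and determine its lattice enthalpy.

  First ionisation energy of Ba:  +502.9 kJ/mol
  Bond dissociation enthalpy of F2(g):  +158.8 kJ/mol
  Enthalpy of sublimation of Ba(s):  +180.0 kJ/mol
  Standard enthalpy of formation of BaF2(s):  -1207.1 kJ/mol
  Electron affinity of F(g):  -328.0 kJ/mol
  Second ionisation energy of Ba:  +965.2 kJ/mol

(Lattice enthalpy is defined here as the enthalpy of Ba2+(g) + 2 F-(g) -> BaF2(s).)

ΔHf° = 1·ΔHsub + 1·(ΣIE) + 1·D(F2) + 2·EA + U
-1207.1 = 1·(+180.0) + 1·(+1468.1) + 1·(+158.8) + 2·(-328.0) + U
U = -1207.1 − (+1150.9) = -2358.0 kJ/mol

U = -2358.0 kJ/mol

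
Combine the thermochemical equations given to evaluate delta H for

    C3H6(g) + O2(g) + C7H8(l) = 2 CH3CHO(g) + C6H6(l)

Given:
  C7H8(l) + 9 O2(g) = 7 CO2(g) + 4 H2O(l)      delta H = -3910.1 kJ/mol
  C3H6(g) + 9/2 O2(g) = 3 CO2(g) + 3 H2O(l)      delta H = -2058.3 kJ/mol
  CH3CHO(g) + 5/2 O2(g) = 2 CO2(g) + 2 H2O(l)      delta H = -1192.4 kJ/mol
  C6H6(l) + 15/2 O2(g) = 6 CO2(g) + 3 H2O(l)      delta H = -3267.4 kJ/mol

delta H = -316.2 kJ/mol

equation 1 as written (C7H8(l) already on the reactant side): -3910.1 kJ/mol
equation 2 as written (C3H6(g) already on the reactant side): -2058.3 kJ/mol
equation 3 reversed and × 2 (reverse to put CH3CHO(g) on the product side; scale by 2 for the 2 CH3CHO(g)): (-2)·(-1192.4) = +2384.8 kJ/mol
equation 4 reversed (C6H6(l) must end up as a product): +3267.4 kJ/mol
Since enthalpy is a state function, delta H = (1)·(-3910.1) + (1)·(-2058.3) + (-2)·(-1192.4) + (-1)·(-3267.4) = -316.2 kJ/mol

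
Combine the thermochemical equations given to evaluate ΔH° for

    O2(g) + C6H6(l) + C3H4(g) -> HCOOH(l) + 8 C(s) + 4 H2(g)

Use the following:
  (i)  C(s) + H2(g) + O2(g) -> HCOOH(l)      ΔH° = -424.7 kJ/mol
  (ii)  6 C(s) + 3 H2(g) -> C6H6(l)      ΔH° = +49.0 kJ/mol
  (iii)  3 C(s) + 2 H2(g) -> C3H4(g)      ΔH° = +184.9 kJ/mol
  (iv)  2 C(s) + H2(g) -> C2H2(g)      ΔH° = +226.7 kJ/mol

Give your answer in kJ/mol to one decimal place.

ΔH° = -658.6 kJ/mol

(i) as written: -424.7 kJ/mol
(ii) reversed: -49.0 kJ/mol
(iii) reversed: -184.9 kJ/mol
(iv): not needed.
Summing the manipulated equations, ΔH° = (1)·(-424.7) + (-1)·(+49.0) + (-1)·(+184.9) = -658.6 kJ/mol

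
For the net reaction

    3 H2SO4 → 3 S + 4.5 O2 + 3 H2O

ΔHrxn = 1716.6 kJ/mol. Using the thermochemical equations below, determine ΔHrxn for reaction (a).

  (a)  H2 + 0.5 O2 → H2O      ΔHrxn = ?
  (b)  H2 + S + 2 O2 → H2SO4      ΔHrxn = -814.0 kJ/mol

(a) × 3: contributes 3·x
(b) reversed and × 3: (-3)·(-814.0) = +2442.0 kJ/mol
+1716.6 = (+2442.0) + 3·x
x = (+1716.6 − (+2442.0)) / (3) = -241.8 kJ/mol

ΔHrxn = -241.8 kJ/mol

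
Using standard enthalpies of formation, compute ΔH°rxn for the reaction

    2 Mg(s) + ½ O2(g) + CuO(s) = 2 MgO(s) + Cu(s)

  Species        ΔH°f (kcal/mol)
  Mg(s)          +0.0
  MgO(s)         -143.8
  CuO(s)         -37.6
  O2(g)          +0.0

ΔH°rxn = -250.0 kcal/mol

Products: 2·(-143.8) + 1·(+0.0) = -287.6
Reactants: 2·(+0.0) + 1/2·(+0.0) + 1·(-37.6) = -37.6
ΔH°rxn = (-287.6) − (-37.6) = -250.0 kcal/mol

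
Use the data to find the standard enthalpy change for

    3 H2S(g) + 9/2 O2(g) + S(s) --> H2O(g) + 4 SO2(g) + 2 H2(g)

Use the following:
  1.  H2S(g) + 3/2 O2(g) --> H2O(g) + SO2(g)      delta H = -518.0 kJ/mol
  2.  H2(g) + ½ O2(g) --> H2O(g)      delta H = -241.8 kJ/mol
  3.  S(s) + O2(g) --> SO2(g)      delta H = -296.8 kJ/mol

delta H = -1367.2 kJ/mol

eq. 1 × 3: (3)·(-518.0) = -1554.0 kJ/mol
eq. 2 reversed and × 2: (-2)·(-241.8) = +483.6 kJ/mol
eq. 3 as written: -296.8 kJ/mol
Summing the manipulated equations, delta H = (3)·(-518.0) + (-2)·(-241.8) + (1)·(-296.8) = -1367.2 kJ/mol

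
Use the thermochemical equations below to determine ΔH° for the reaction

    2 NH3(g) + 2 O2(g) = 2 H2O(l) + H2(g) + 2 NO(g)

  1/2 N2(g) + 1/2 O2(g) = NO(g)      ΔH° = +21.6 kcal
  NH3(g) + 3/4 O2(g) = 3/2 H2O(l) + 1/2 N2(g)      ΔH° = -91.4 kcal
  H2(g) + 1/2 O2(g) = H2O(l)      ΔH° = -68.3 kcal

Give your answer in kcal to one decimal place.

ΔH° = -71.3 kcal

equation 1 × 2 (scale by 2 for the 2 NO(g)): (2)·(+21.6) = +43.2 kcal
equation 2 × 2 (×2 to match 2 NH3(g) in the target): (2)·(-91.4) = -182.8 kcal
equation 3 reversed (H2(g) must end up as a product): +68.3 kcal
By Hess's law, ΔH° = (+43.2) + (-182.8) + (+68.3) = -71.3 kcal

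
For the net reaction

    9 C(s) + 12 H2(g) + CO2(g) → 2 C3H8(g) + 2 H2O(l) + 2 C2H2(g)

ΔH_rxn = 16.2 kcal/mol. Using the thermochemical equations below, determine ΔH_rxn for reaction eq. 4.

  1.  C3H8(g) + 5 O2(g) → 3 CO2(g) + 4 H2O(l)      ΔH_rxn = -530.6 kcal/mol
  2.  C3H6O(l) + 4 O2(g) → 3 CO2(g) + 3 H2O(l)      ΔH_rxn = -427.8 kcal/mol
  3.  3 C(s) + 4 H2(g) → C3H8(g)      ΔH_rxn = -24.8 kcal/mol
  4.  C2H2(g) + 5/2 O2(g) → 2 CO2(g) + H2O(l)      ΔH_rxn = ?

ΔH_rxn = -310.6 kcal/mol

eq. 1 as written: -530.6 kcal/mol
eq. 2: not needed.
eq. 3 × 3: (3)·(-24.8) = -74.4 kcal/mol
eq. 4 reversed and × 2: contributes −2·x
+16.2 = (-530.6) + (-74.4) − 2·x
x = (+16.2 − (-605.0)) / (-2) = -310.6 kcal/mol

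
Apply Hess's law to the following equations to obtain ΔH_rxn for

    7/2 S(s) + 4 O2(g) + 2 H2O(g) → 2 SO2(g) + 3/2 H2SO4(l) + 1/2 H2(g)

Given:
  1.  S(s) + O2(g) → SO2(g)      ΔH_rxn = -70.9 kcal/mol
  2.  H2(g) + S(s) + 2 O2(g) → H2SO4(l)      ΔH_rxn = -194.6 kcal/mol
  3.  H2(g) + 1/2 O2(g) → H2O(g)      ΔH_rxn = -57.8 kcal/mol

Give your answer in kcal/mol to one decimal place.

ΔH_rxn = -318.1 kcal/mol

eq. 1 × 2 (×2 to match 2 SO2(g) in the target): (2)·(-70.9) = -141.8 kcal/mol
eq. 2 × 3/2 (×3/2 to match 3/2 H2SO4(l) in the target): (3/2)·(-194.6) = -291.9 kcal/mol
eq. 3 reversed and × 2 (reverse to put H2O(g) on the reactant side; ×2 to match 2 H2O(g) in the target): (-2)·(-57.8) = +115.6 kcal/mol
By Hess's law, ΔH_rxn = (2)·(-70.9) + (3/2)·(-194.6) + (-2)·(-57.8) = -318.1 kcal/mol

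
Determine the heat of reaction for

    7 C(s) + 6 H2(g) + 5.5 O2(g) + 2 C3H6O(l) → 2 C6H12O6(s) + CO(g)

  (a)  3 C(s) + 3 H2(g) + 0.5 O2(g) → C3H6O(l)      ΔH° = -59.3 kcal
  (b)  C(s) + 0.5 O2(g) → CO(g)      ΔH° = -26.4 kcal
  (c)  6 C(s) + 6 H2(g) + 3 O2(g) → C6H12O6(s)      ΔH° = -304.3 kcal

ΔH° = -516.4 kcal

(a) reversed and × 2: (-2)·(-59.3) = +118.6 kcal
(b) as written: -26.4 kcal
(c) × 2: (2)·(-304.3) = -608.6 kcal
By Hess's law, ΔH° = (+118.6) + (-26.4) + (-608.6) = -516.4 kcal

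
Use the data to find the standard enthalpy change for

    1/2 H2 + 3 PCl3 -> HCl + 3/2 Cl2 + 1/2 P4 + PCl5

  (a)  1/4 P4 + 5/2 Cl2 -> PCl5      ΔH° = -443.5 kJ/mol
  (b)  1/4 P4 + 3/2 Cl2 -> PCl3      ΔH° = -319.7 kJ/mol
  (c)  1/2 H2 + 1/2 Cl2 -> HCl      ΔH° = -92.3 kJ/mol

ΔH° = 423.3 kJ/mol

(a) as written (PCl5 already on the product side): -443.5 kJ/mol
(b) reversed and × 3 (PCl3 must end up as a reactant; ×3 to match 3 PCl3 in the target): (-3)·(-319.7) = +959.1 kJ/mol
(c) as written (HCl already on the product side): -92.3 kJ/mol
Summing the manipulated equations, ΔH° = (1)·(-443.5) + (-3)·(-319.7) + (1)·(-92.3) = 423.3 kJ/mol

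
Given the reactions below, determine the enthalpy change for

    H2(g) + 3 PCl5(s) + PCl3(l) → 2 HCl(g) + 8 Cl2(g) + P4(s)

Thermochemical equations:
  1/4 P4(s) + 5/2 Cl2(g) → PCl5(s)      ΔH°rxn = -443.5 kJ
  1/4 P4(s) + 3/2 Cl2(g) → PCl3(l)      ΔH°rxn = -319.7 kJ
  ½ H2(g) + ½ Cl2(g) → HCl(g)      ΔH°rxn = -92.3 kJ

ΔH°rxn = 1465.6 kJ

equation 1 reversed and × 3: (-3)·(-443.5) = +1330.5 kJ
equation 2 reversed: +319.7 kJ
equation 3 × 2: (2)·(-92.3) = -184.6 kJ
ΔH°rxn = (+1330.5) + (+319.7) + (-184.6) = 1465.6 kJ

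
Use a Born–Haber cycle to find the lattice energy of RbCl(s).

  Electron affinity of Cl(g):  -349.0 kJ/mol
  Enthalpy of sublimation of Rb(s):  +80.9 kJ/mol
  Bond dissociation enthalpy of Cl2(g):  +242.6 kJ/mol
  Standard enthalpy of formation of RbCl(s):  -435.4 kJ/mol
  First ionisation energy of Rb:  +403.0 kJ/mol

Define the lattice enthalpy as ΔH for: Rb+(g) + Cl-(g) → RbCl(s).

U = -691.6 kJ/mol

ΔHf° = 1·ΔHsub + 1·(ΣIE) + 1/2·D(Cl2) + 1·EA + U
-435.4 = 1·(+80.9) + 1·(+403.0) + 1/2·(+242.6) + 1·(-349.0) + U
U = -435.4 − (+256.2) = -691.6 kJ/mol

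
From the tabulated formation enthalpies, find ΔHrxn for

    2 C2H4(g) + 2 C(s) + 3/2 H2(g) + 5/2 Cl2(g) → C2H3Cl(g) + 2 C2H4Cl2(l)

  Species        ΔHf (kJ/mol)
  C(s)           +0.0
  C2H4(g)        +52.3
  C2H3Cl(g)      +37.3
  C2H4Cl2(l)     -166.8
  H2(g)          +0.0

ΔH°rxn = Σ nΔHf°(products) − Σ nΔHf°(reactants).
Products: 1·(+37.3) + 2·(-166.8) = -296.3
Reactants: 2·(+52.3) + 2·(+0.0) + 3/2·(+0.0) + 5/2·(+0.0) = +104.6
ΔHrxn = (-296.3) − (+104.6) = -400.9 kJ/mol

ΔHrxn = -400.9 kJ/mol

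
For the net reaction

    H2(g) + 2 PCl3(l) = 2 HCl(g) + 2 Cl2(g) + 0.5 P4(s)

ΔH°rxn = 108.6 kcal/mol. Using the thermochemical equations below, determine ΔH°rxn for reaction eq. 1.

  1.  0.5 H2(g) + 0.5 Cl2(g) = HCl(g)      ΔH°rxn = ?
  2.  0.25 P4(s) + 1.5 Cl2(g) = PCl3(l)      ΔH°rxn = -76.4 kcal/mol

ΔH°rxn = -22.1 kcal/mol

eq. 1 × 2 (scale by 2 for the 2 HCl(g)): contributes 2·x
eq. 2 reversed and × 2 (reverse to put PCl3(l) on the reactant side; scale by 2 for the 2 PCl3(l)): (-2)·(-76.4) = +152.8 kcal/mol
+108.6 = (+152.8) + 2·x
x = (+108.6 − (+152.8)) / (2) = -22.1 kcal/mol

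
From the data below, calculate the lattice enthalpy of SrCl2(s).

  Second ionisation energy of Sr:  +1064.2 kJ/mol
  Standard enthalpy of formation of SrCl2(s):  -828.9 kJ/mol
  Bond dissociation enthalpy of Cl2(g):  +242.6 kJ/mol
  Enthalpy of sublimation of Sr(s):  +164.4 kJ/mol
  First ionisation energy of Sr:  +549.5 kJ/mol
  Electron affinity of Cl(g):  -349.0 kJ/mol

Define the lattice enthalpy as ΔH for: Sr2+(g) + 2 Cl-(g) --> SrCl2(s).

U = -2151.6 kJ/mol

ΔHf° = 1·ΔHsub + 1·(ΣIE) + 1·D(Cl2) + 2·EA + U
-828.9 = 1·(+164.4) + 1·(+1613.7) + 1·(+242.6) + 2·(-349.0) + U
U = -828.9 − (+1322.7) = -2151.6 kJ/mol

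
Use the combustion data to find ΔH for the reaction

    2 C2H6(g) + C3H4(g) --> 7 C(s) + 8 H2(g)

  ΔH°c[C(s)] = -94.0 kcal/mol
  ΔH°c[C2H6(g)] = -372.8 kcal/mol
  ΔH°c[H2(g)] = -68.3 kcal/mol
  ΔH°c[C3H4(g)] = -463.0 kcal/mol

ΔH = -4.2 kcal/mol

With combustion enthalpies, reactants minus products:
= [2·(-372.8) + 1·(-463.0)] − [7·(-94.0) + 8·(-68.3)]
= -4.2 kcal/mol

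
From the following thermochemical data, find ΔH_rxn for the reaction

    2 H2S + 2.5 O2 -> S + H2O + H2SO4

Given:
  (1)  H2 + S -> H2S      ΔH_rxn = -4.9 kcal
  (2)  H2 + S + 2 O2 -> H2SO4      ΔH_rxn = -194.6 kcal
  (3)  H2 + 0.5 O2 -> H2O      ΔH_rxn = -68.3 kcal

(1) reversed and × 2: (-2)·(-4.9) = +9.8 kcal
(2) as written: -194.6 kcal
(3) as written: -68.3 kcal
ΔH_rxn = (-2)·(-4.9) + (1)·(-194.6) + (1)·(-68.3) = -253.1 kcal

ΔH_rxn = -253.1 kcal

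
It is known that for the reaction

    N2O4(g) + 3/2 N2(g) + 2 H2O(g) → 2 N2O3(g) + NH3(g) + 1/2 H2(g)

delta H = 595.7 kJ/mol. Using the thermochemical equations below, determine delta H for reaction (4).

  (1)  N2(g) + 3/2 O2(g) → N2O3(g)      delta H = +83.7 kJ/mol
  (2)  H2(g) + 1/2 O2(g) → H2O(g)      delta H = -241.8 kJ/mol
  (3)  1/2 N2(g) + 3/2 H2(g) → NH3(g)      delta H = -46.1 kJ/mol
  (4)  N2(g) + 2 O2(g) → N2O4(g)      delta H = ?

delta H = 9.2 kJ/mol

(1) × 2: (2)·(+83.7) = +167.4 kJ/mol
(2) reversed and × 2: (-2)·(-241.8) = +483.6 kJ/mol
(3) as written: -46.1 kJ/mol
(4) reversed: contributes −x
+595.7 = (+167.4) + (+483.6) + (-46.1) − x
x = (+595.7 − (+604.9)) / (-1) = 9.2 kJ/mol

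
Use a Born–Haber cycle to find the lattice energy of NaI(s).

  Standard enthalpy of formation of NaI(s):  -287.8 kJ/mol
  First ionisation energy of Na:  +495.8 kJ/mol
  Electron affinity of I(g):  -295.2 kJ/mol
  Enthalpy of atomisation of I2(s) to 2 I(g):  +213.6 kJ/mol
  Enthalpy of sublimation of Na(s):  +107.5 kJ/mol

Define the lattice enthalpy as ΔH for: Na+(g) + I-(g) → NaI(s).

U = -702.7 kJ/mol

ΔHf° = 1·ΔHsub + 1·(ΣIE) + 1/2·D(I2) + 1·EA + U
-287.8 = 1·(+107.5) + 1·(+495.8) + 1/2·(+213.6) + 1·(-295.2) + U
U = -287.8 − (+414.9) = -702.7 kJ/mol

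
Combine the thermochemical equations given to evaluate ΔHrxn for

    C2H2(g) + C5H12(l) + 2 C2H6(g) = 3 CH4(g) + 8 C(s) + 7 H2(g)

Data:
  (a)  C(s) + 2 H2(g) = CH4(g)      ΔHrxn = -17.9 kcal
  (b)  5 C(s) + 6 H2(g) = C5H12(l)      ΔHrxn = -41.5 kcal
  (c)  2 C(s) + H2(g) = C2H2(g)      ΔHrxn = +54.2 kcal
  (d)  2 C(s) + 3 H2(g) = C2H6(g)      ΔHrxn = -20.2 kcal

ΔHrxn = -26.0 kcal

(a) × 3: (3)·(-17.9) = -53.7 kcal
(b) reversed: +41.5 kcal
(c) reversed: -54.2 kcal
(d) reversed and × 2: (-2)·(-20.2) = +40.4 kcal
ΔHrxn = (-53.7) + (+41.5) + (-54.2) + (+40.4) = -26.0 kcal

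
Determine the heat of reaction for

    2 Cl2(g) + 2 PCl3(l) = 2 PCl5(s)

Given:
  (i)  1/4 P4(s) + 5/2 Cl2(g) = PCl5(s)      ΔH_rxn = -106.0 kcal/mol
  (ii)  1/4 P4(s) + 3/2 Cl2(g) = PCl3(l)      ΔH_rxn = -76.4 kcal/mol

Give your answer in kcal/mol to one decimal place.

ΔH_rxn = -59.2 kcal/mol

(i) × 2 (×2 to match 2 PCl5(s) in the target): (2)·(-106.0) = -212.0 kcal/mol
(ii) reversed and × 2 (reverse to put PCl3(l) on the reactant side; scale by 2 for the 2 PCl3(l)): (-2)·(-76.4) = +152.8 kcal/mol
Summing the manipulated equations, ΔH_rxn = (-212.0) + (+152.8) = -59.2 kcal/mol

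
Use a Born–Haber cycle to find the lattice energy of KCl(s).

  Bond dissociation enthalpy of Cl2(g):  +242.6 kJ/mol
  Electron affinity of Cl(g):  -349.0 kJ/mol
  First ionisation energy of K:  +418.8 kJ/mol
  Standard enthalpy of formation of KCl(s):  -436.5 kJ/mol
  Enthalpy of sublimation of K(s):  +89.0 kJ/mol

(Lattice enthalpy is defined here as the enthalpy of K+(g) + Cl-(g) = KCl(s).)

U = -716.6 kJ/mol

ΔHf° = 1·ΔHsub + 1·(ΣIE) + 1/2·D(Cl2) + 1·EA + U
-436.5 = 1·(+89.0) + 1·(+418.8) + 1/2·(+242.6) + 1·(-349.0) + U
U = -436.5 − (+280.1) = -716.6 kJ/mol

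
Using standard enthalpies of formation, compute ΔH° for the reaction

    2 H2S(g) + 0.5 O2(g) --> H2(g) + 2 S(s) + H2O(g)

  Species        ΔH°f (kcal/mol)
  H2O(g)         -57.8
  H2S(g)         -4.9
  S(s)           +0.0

ΔH° = -48.0 kcal/mol

Products: 1·(+0.0) + 2·(+0.0) + 1·(-57.8) = -57.8
Reactants: 2·(-4.9) + 1/2·(+0.0) = -9.8
ΔH° = (-57.8) − (-9.8) = -48.0 kcal/mol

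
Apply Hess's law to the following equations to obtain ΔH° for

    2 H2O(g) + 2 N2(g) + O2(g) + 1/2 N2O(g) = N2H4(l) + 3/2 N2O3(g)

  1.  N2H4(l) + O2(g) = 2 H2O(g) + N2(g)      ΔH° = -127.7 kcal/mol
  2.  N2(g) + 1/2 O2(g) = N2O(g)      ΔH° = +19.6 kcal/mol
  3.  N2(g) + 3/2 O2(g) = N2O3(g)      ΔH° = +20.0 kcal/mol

eq. 1 reversed: +127.7 kcal/mol
eq. 2 reversed and × 1/2: (-1/2)·(+19.6) = -9.8 kcal/mol
eq. 3 × 3/2: (3/2)·(+20.0) = +30.0 kcal/mol
Combining the equations, ΔH° = (+127.7) + (-9.8) + (+30.0) = 147.9 kcal/mol

ΔH° = 147.9 kcal/mol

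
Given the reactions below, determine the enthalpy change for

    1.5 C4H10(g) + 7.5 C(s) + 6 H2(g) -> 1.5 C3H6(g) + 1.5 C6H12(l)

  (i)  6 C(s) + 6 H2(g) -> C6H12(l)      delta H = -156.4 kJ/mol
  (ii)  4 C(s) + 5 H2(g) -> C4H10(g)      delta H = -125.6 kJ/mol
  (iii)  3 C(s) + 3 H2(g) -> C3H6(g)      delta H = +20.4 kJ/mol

delta H = -15.6 kJ/mol

(i) × 3/2 (×3/2 to match 3/2 C6H12(l) in the target): (3/2)·(-156.4) = -234.6 kJ/mol
(ii) reversed and × 3/2 (C4H10(g) must end up as a reactant; ×3/2 to match 3/2 C4H10(g) in the target): (-3/2)·(-125.6) = +188.4 kJ/mol
(iii) × 3/2 (×3/2 to match 3/2 C3H6(g) in the target): (3/2)·(+20.4) = +30.6 kJ/mol
By Hess's law, delta H = (-234.6) + (+188.4) + (+30.6) = -15.6 kJ/mol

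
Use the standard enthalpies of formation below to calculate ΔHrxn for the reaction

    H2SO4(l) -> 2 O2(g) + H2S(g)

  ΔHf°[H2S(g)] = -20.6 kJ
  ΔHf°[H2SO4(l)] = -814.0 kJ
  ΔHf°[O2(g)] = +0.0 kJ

ΔHrxn = 793.4 kJ

Products: 2·(+0.0) + 1·(-20.6) = -20.6
Reactants: 1·(-814.0) = -814.0
ΔHrxn = (-20.6) − (-814.0) = 793.4 kJ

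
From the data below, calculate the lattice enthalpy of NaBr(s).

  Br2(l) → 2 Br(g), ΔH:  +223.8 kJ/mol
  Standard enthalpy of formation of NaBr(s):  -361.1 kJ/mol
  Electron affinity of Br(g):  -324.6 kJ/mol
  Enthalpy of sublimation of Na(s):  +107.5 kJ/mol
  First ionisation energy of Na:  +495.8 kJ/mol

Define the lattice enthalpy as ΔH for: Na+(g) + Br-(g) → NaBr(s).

U = -751.7 kJ/mol

ΔHf° = 1·ΔHsub + 1·(ΣIE) + 1/2·D(Br2) + 1·EA + U
-361.1 = 1·(+107.5) + 1·(+495.8) + 1/2·(+223.8) + 1·(-324.6) + U
U = -361.1 − (+390.6) = -751.7 kJ/mol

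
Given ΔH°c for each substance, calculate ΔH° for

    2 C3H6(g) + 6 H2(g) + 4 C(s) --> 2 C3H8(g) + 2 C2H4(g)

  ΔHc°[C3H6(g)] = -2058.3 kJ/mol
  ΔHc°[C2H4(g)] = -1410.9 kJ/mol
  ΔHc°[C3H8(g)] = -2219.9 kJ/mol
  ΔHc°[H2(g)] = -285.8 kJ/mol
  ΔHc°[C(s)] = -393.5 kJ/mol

ΔH° = -143.8 kJ/mol

With combustion enthalpies, reactants minus products:
= [2·(-2058.3) + 6·(-285.8) + 4·(-393.5)] − [2·(-2219.9) + 2·(-1410.9)]
= -143.8 kJ/mol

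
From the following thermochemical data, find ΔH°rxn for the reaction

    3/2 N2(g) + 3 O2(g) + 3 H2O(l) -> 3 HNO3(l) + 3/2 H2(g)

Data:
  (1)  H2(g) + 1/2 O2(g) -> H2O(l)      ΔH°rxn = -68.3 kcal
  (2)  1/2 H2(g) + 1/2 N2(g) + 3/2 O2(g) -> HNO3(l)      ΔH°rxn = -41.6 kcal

ΔH°rxn = 80.1 kcal

(1) reversed and × 3: (-3)·(-68.3) = +204.9 kcal
(2) × 3: (3)·(-41.6) = -124.8 kcal
ΔH°rxn = (+204.9) + (-124.8) = 80.1 kcal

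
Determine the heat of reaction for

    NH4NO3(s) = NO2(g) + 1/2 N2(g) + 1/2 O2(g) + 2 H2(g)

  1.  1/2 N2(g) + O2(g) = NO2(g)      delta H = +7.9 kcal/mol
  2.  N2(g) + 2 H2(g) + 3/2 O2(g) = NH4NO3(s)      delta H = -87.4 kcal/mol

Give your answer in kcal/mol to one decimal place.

eq. 1 as written (NO2(g) already on the product side): +7.9 kcal/mol
eq. 2 reversed (reverse to put NH4NO3(s) on the reactant side): +87.4 kcal/mol
Combining the equations, delta H = (1)·(+7.9) + (-1)·(-87.4) = 95.3 kcal/mol

delta H = 95.3 kcal/mol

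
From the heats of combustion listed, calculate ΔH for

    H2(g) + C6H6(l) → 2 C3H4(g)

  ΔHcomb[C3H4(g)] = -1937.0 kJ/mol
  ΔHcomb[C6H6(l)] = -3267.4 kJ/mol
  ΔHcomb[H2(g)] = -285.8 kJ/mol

ΔH = 320.8 kJ/mol

With combustion enthalpies, reactants minus products:
= [1·(-285.8) + 1·(-3267.4)] − [2·(-1937.0)]
= 320.8 kJ/mol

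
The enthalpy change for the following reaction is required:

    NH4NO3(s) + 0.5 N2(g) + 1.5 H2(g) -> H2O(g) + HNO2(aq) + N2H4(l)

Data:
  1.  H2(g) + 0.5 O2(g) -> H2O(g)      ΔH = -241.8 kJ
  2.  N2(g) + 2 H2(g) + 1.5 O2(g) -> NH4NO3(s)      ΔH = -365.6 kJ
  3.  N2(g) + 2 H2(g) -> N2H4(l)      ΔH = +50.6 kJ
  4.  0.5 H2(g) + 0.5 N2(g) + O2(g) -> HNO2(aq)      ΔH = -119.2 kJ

eq. 1 as written (H2O(g) already on the product side): -241.8 kJ
eq. 2 reversed (reverse to put NH4NO3(s) on the reactant side): +365.6 kJ
eq. 3 as written (N2H4(l) already on the product side): +50.6 kJ
eq. 4 as written (HNO2(aq) already on the product side): -119.2 kJ
Combining the equations, ΔH = (-241.8) + (+365.6) + (+50.6) + (-119.2) = 55.2 kJ

ΔH = 55.2 kJ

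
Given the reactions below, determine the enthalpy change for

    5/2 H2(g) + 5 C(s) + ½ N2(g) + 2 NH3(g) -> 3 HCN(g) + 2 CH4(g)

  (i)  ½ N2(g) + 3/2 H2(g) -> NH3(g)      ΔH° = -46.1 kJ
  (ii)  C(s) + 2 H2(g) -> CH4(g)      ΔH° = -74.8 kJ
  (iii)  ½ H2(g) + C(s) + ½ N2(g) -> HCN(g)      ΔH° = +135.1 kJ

ΔH° = 347.9 kJ

(i) reversed and × 2 (reverse to put NH3(g) on the reactant side; ×2 to match 2 NH3(g) in the target): (-2)·(-46.1) = +92.2 kJ
(ii) × 2 (scale by 2 for the 2 CH4(g)): (2)·(-74.8) = -149.6 kJ
(iii) × 3 (×3 to match 3 HCN(g) in the target): (3)·(+135.1) = +405.3 kJ
By Hess's law, ΔH° = (+92.2) + (-149.6) + (+405.3) = 347.9 kJ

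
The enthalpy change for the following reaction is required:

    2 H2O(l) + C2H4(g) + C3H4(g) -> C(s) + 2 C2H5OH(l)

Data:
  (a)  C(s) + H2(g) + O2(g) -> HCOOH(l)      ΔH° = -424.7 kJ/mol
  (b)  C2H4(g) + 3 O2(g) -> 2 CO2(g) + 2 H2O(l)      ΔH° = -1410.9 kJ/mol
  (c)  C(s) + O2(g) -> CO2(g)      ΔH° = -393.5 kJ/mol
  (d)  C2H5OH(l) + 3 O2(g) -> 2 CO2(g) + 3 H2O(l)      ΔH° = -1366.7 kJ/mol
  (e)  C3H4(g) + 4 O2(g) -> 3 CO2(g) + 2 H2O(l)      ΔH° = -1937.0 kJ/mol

(a): not needed (H2(g) appears nowhere else).
(b) as written (C2H4(g) already on the reactant side): -1410.9 kJ/mol
(c) reversed: +393.5 kJ/mol
(d) reversed and × 2 (C2H5OH(l) must end up as a product; scale by 2 for the 2 C2H5OH(l)): (-2)·(-1366.7) = +2733.4 kJ/mol
(e) as written (C3H4(g) already on the reactant side): -1937.0 kJ/mol
Since enthalpy is a state function, ΔH° = (-1410.9) + (+393.5) + (+2733.4) + (-1937.0) = -221.0 kJ/mol

ΔH° = -221.0 kJ/mol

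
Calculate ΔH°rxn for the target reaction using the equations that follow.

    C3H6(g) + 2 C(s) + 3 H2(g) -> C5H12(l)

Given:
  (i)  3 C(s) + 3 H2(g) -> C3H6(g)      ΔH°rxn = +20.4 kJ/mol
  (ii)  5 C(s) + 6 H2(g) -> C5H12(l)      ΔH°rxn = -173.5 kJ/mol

ΔH°rxn = -193.9 kJ/mol

(i) reversed: -20.4 kJ/mol
(ii) as written: -173.5 kJ/mol
Combining the equations, ΔH°rxn = (-20.4) + (-173.5) = -193.9 kJ/mol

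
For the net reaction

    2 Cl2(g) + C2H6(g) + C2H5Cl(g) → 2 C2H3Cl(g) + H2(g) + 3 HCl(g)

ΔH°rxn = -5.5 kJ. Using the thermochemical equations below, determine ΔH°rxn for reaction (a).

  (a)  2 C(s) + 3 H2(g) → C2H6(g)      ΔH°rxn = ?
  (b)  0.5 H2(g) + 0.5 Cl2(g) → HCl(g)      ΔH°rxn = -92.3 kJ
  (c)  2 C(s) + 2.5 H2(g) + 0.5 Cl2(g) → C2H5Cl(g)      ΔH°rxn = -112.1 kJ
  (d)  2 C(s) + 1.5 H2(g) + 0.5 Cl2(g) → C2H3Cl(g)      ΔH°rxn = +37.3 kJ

ΔH°rxn = -84.7 kJ

(a) reversed: contributes −x
(b) × 3: (3)·(-92.3) = -276.9 kJ
(c) reversed: +112.1 kJ
(d) × 2: (2)·(+37.3) = +74.6 kJ
-5.5 = (-276.9) + (+112.1) + (+74.6) − x
x = (-5.5 − (-90.2)) / (-1) = -84.7 kJ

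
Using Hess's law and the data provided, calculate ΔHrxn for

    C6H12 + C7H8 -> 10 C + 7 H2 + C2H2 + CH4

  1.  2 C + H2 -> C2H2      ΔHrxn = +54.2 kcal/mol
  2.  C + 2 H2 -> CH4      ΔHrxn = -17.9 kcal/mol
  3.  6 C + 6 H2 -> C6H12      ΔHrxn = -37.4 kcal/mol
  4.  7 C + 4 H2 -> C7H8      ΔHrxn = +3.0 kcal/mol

eq. 1 as written (C2H2 already on the product side): +54.2 kcal/mol
eq. 2 as written (CH4 already on the product side): -17.9 kcal/mol
eq. 3 reversed (reverse to put C6H12 on the reactant side): +37.4 kcal/mol
eq. 4 reversed (C7H8 must end up as a reactant): -3.0 kcal/mol
Since enthalpy is a state function, ΔHrxn = (1)·(+54.2) + (1)·(-17.9) + (-1)·(-37.4) + (-1)·(+3.0) = 70.7 kcal/mol

ΔHrxn = 70.7 kcal/mol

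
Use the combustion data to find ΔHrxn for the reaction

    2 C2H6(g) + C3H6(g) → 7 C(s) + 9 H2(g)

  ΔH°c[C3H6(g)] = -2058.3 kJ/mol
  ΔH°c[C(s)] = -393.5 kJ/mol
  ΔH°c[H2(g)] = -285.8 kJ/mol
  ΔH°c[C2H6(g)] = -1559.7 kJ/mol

With combustion enthalpies, reactants minus products:
= [2·(-1559.7) + 1·(-2058.3)] − [7·(-393.5) + 9·(-285.8)]
= 149.0 kJ/mol

ΔHrxn = 149.0 kJ/mol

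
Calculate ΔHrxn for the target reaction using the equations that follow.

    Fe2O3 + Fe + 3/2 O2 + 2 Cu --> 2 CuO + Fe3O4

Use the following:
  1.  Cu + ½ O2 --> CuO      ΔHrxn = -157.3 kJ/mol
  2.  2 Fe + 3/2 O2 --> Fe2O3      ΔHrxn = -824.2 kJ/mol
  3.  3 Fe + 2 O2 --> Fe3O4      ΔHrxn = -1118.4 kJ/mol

ΔHrxn = -608.8 kJ/mol

eq. 1 × 2: (2)·(-157.3) = -314.6 kJ/mol
eq. 2 reversed: +824.2 kJ/mol
eq. 3 as written: -1118.4 kJ/mol
ΔHrxn = (2)·(-157.3) + (-1)·(-824.2) + (1)·(-1118.4) = -608.8 kJ/mol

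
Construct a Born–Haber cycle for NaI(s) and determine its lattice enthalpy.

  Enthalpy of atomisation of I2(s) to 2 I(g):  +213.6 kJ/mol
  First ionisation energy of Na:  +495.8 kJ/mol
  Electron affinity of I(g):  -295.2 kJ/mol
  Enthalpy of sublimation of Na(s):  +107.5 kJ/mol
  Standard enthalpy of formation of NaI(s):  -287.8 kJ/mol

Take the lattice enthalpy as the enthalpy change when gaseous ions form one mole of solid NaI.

ΔHf° = 1·ΔHsub + 1·(ΣIE) + 1/2·D(I2) + 1·EA + U
-287.8 = 1·(+107.5) + 1·(+495.8) + 1/2·(+213.6) + 1·(-295.2) + U
U = -287.8 − (+414.9) = -702.7 kJ/mol

U = -702.7 kJ/mol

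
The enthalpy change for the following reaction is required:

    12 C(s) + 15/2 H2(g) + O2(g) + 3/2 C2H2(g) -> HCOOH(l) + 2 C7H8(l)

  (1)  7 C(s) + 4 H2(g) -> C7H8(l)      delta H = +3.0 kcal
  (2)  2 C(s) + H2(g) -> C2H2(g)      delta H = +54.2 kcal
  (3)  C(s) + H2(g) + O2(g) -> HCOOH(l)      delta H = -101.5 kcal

(1) × 2 (×2 to match 2 C7H8(l) in the target): (2)·(+3.0) = +6.0 kcal
(2) reversed and × 3/2 (reverse to put C2H2(g) on the reactant side; scale by 3/2 for the 3/2 C2H2(g)): (-3/2)·(+54.2) = -81.3 kcal
(3) as written (HCOOH(l) already on the product side): -101.5 kcal
By Hess's law, delta H = (+6.0) + (-81.3) + (-101.5) = -176.8 kcal

delta H = -176.8 kcal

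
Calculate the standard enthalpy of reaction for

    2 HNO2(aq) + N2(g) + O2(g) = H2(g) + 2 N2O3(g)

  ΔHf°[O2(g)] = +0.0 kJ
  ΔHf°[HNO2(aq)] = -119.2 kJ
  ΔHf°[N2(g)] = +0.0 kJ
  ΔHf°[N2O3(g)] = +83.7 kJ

Products: 1·(+0.0) + 2·(+83.7) = +167.4
Reactants: 2·(-119.2) + 1·(+0.0) + 1·(+0.0) = -238.4
ΔH_rxn = (+167.4) − (-238.4) = 405.8 kJ

ΔH_rxn = 405.8 kJ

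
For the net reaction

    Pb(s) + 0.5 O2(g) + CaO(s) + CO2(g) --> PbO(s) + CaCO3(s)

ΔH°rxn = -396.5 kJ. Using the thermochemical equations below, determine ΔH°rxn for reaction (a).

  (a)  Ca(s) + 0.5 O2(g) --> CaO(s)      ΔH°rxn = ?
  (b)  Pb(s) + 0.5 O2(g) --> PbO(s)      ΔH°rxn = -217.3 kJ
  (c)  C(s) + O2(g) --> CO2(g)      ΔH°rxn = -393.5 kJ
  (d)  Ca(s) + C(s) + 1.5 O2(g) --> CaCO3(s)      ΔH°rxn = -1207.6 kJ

ΔH°rxn = -634.9 kJ

(a) reversed (CaO(s) must end up as a reactant): contributes −x
(b) as written (PbO(s) already on the product side): -217.3 kJ
(c) reversed (CO2(g) must end up as a reactant): +393.5 kJ
(d) as written (CaCO3(s) already on the product side): -1207.6 kJ
-396.5 = (-217.3) + (+393.5) + (-1207.6) − x
x = (-396.5 − (-1031.4)) / (-1) = -634.9 kJ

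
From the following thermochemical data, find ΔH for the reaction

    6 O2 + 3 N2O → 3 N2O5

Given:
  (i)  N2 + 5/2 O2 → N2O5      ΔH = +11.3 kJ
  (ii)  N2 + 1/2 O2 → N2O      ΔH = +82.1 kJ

(i) × 3 (scale by 3 for the 3 N2O5): (3)·(+11.3) = +33.9 kJ
(ii) reversed and × 3 (reverse to put N2O on the reactant side; ×3 to match 3 N2O in the target): (-3)·(+82.1) = -246.3 kJ
Since enthalpy is a state function, ΔH = (+33.9) + (-246.3) = -212.4 kJ

ΔH = -212.4 kJ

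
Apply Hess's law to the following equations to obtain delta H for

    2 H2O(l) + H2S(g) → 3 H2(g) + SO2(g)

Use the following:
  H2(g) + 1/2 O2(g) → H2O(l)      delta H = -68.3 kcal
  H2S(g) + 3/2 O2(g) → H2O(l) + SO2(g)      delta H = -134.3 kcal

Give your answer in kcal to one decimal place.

delta H = 70.6 kcal

equation 1 reversed and × 3: (-3)·(-68.3) = +204.9 kcal
equation 2 as written: -134.3 kcal
delta H = (+204.9) + (-134.3) = 70.6 kcal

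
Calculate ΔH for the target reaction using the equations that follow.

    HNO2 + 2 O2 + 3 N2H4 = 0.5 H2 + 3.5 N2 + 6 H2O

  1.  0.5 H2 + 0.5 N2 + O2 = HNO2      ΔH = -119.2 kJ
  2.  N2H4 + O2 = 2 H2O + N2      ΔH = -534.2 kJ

eq. 1 reversed (reverse to put HNO2 on the reactant side): +119.2 kJ
eq. 2 × 3 (scale by 3 for the 3 N2H4): (3)·(-534.2) = -1602.6 kJ
By Hess's law, ΔH = (+119.2) + (-1602.6) = -1483.4 kJ

ΔH = -1483.4 kJ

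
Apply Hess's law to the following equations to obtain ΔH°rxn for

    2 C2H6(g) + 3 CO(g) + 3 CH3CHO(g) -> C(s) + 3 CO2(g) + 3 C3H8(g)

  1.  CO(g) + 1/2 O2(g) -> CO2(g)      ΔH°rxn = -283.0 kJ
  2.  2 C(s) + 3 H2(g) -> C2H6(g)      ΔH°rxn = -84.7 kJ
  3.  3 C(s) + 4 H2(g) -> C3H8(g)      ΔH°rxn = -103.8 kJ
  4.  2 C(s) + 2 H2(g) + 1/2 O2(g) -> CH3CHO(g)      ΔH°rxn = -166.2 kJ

eq. 1 × 3: (3)·(-283.0) = -849.0 kJ
eq. 2 reversed and × 2: (-2)·(-84.7) = +169.4 kJ
eq. 3 × 3: (3)·(-103.8) = -311.4 kJ
eq. 4 reversed and × 3: (-3)·(-166.2) = +498.6 kJ
Combining the equations, ΔH°rxn = (-849.0) + (+169.4) + (-311.4) + (+498.6) = -492.4 kJ

ΔH°rxn = -492.4 kJ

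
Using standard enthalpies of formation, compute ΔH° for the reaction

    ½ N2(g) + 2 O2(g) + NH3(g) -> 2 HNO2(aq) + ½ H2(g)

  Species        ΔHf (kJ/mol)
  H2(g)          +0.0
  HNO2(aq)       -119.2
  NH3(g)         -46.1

ΔH° = -192.3 kJ/mol

Products: 2·(-119.2) + 1/2·(+0.0) = -238.4
Reactants: 1/2·(+0.0) + 2·(+0.0) + 1·(-46.1) = -46.1
ΔH° = (-238.4) − (-46.1) = -192.3 kJ/mol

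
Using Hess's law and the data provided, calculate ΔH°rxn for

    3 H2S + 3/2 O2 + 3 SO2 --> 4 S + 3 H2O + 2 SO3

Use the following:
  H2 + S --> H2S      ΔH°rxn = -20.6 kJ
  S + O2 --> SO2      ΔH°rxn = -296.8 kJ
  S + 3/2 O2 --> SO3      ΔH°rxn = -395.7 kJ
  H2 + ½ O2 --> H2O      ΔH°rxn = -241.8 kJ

equation 1 reversed and × 3: (-3)·(-20.6) = +61.8 kJ
equation 2 reversed and × 3: (-3)·(-296.8) = +890.4 kJ
equation 3 × 2: (2)·(-395.7) = -791.4 kJ
equation 4 × 3: (3)·(-241.8) = -725.4 kJ
ΔH°rxn = (+61.8) + (+890.4) + (-791.4) + (-725.4) = -564.6 kJ

ΔH°rxn = -564.6 kJ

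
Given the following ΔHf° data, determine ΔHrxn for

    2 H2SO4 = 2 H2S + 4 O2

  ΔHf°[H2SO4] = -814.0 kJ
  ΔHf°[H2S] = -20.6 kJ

Products: 2·(-20.6) + 4·(+0.0) = -41.2
Reactants: 2·(-814.0) = -1628.0
ΔHrxn = (-41.2) − (-1628.0) = 1586.8 kJ

ΔHrxn = 1586.8 kJ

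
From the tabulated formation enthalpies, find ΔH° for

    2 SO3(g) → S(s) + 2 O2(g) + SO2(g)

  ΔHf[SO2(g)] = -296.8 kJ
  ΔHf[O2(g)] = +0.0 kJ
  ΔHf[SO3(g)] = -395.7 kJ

ΔH° = 494.6 kJ

Products: 1·(+0.0) + 2·(+0.0) + 1·(-296.8) = -296.8
Reactants: 2·(-395.7) = -791.4
ΔH° = (-296.8) − (-791.4) = 494.6 kJ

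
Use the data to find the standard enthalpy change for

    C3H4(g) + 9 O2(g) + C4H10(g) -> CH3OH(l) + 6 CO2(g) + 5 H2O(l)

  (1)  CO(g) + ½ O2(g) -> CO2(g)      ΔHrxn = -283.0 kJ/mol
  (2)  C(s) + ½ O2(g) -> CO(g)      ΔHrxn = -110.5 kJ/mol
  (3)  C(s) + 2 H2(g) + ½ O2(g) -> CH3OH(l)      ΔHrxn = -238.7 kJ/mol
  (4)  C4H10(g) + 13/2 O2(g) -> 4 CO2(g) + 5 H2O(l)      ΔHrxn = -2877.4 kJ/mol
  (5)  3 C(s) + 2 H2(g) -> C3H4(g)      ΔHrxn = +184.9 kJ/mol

ΔHrxn = -4088.0 kJ/mol

(1) × 2: (2)·(-283.0) = -566.0 kJ/mol
(2) × 2: (2)·(-110.5) = -221.0 kJ/mol
(3) as written: -238.7 kJ/mol
(4) as written: -2877.4 kJ/mol
(5) reversed: -184.9 kJ/mol
ΔHrxn = (-566.0) + (-221.0) + (-238.7) + (-2877.4) + (-184.9) = -4088.0 kJ/mol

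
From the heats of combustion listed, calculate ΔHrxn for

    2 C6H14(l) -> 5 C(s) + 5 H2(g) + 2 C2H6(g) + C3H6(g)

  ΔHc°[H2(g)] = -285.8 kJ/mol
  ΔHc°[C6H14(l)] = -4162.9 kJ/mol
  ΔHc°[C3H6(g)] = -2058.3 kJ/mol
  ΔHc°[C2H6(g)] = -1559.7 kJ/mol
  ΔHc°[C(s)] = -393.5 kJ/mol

With combustion enthalpies, reactants minus products:
= [2·(-4162.9)] − [5·(-393.5) + 5·(-285.8) + 2·(-1559.7) + 1·(-2058.3)]
= 248.4 kJ/mol

ΔHrxn = 248.4 kJ/mol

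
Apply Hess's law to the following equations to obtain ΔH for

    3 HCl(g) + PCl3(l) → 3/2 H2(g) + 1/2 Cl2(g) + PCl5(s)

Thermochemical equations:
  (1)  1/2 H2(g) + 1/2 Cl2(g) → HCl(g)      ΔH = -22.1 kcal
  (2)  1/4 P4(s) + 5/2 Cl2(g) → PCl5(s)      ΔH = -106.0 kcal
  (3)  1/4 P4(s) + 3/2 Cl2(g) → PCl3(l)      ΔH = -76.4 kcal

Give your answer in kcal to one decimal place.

ΔH = 36.7 kcal

(1) reversed and × 3 (HCl(g) must end up as a reactant; ×3 to match 3 HCl(g) in the target): (-3)·(-22.1) = +66.3 kcal
(2) as written (PCl5(s) already on the product side): -106.0 kcal
(3) reversed (reverse to put PCl3(l) on the reactant side): +76.4 kcal
Since enthalpy is a state function, ΔH = (-3)·(-22.1) + (1)·(-106.0) + (-1)·(-76.4) = 36.7 kcal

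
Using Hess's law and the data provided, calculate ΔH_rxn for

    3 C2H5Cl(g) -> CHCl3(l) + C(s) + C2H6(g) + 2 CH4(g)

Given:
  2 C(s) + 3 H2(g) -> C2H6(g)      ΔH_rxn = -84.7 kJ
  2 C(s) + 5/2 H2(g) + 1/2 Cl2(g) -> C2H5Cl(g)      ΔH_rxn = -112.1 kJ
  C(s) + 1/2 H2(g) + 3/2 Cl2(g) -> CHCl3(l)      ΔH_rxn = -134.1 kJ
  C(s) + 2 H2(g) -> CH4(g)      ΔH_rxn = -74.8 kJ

ΔH_rxn = -32.1 kJ

equation 1 as written (C2H6(g) already on the product side): -84.7 kJ
equation 2 reversed and × 3 (reverse to put C2H5Cl(g) on the reactant side; ×3 to match 3 C2H5Cl(g) in the target): (-3)·(-112.1) = +336.3 kJ
equation 3 as written (CHCl3(l) already on the product side): -134.1 kJ
equation 4 × 2 (scale by 2 for the 2 CH4(g)): (2)·(-74.8) = -149.6 kJ
ΔH_rxn = (-84.7) + (+336.3) + (-134.1) + (-149.6) = -32.1 kJ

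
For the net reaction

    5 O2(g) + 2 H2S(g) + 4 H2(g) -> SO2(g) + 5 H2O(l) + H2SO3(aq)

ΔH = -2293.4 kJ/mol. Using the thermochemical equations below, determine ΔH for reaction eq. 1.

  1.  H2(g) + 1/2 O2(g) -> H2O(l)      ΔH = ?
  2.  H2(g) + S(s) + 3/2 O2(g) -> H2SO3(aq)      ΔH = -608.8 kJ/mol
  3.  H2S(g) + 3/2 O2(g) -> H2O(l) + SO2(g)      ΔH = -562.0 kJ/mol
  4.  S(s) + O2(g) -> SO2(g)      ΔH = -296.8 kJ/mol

ΔH = -285.8 kJ/mol

eq. 1 × 3: contributes 3·x
eq. 2 as written (H2SO3(aq) already on the product side): -608.8 kJ/mol
eq. 3 × 2 (scale by 2 for the 2 H2S(g)): (2)·(-562.0) = -1124.0 kJ/mol
eq. 4 reversed: +296.8 kJ/mol
-2293.4 = (-608.8) + (-1124.0) + (+296.8) + 3·x
x = (-2293.4 − (-1436.0)) / (3) = -285.8 kJ/mol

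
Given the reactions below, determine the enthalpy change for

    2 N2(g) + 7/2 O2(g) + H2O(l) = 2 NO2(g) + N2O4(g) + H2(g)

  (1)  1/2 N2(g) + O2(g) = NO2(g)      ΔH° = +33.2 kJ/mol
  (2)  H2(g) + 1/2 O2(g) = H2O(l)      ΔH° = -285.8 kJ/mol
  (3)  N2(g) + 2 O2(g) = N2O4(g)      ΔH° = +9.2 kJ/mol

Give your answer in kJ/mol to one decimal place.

ΔH° = 361.4 kJ/mol

(1) × 2 (×2 to match 2 NO2(g) in the target): (2)·(+33.2) = +66.4 kJ/mol
(2) reversed (H2O(l) must end up as a reactant): +285.8 kJ/mol
(3) as written (N2O4(g) already on the product side): +9.2 kJ/mol
By Hess's law, ΔH° = (+66.4) + (+285.8) + (+9.2) = 361.4 kJ/mol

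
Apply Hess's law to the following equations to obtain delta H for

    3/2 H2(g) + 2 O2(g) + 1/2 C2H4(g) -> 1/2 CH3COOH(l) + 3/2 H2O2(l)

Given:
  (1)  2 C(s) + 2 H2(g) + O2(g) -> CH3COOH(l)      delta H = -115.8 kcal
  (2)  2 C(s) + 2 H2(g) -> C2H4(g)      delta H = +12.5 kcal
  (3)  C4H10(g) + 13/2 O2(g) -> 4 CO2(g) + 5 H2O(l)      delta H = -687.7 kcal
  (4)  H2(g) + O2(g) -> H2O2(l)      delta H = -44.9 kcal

(1) × 1/2: (1/2)·(-115.8) = -57.9 kcal
(2) reversed and × 1/2: (-1/2)·(+12.5) = -6.25 kcal
(3): not needed.
(4) × 3/2: (3/2)·(-44.9) = -67.35 kcal
Since enthalpy is a state function, delta H = (1/2)·(-115.8) + (-1/2)·(+12.5) + (3/2)·(-44.9) = -131.5 kcal

delta H = -131.5 kcal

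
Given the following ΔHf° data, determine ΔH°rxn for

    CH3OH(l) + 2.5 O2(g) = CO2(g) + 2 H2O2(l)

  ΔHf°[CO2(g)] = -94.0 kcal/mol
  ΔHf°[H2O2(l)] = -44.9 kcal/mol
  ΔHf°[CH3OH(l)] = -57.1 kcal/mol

ΔH°rxn = -126.7 kcal/mol

Products: 1·(-94.0) + 2·(-44.9) = -183.8
Reactants: 1·(-57.1) + 5/2·(+0.0) = -57.1
ΔH°rxn = (-183.8) − (-57.1) = -126.7 kcal/mol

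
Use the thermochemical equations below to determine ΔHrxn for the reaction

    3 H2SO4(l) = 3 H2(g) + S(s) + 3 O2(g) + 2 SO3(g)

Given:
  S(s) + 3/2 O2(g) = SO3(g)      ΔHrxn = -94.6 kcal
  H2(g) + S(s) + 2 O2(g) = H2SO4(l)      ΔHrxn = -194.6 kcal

ΔHrxn = 394.6 kcal

equation 1 × 2: (2)·(-94.6) = -189.2 kcal
equation 2 reversed and × 3: (-3)·(-194.6) = +583.8 kcal
ΔHrxn = (2)·(-94.6) + (-3)·(-194.6) = 394.6 kcal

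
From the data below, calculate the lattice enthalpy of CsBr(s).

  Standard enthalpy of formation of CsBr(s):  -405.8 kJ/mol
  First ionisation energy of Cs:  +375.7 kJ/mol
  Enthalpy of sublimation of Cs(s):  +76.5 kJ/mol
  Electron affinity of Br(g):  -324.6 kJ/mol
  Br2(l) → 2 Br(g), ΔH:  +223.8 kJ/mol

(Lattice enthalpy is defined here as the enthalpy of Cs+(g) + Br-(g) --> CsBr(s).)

U = -645.3 kJ/mol

ΔHf° = 1·ΔHsub + 1·(ΣIE) + 1/2·D(Br2) + 1·EA + U
-405.8 = 1·(+76.5) + 1·(+375.7) + 1/2·(+223.8) + 1·(-324.6) + U
U = -405.8 − (+239.5) = -645.3 kJ/mol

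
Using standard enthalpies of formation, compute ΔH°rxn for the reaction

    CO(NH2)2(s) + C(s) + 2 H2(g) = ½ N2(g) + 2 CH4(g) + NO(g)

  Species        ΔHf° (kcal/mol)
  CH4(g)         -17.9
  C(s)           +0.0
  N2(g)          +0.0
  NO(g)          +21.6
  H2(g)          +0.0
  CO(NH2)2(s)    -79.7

Products: 1/2·(+0.0) + 2·(-17.9) + 1·(+21.6) = -14.2
Reactants: 1·(-79.7) + 1·(+0.0) + 2·(+0.0) = -79.7
ΔH°rxn = (-14.2) − (-79.7) = 65.5 kcal/mol

ΔH°rxn = 65.5 kcal/mol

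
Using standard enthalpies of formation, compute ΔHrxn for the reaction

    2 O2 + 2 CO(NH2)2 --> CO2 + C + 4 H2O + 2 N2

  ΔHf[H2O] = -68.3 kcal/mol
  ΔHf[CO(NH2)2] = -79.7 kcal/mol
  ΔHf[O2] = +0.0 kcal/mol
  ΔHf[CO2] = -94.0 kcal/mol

ΔHrxn = -207.8 kcal/mol

ΔH°rxn = Σ nΔHf°(products) − Σ nΔHf°(reactants).
Products: 1·(-94.0) + 1·(+0.0) + 4·(-68.3) + 2·(+0.0) = -367.2
Reactants: 2·(+0.0) + 2·(-79.7) = -159.4
ΔHrxn = (-367.2) − (-159.4) = -207.8 kcal/mol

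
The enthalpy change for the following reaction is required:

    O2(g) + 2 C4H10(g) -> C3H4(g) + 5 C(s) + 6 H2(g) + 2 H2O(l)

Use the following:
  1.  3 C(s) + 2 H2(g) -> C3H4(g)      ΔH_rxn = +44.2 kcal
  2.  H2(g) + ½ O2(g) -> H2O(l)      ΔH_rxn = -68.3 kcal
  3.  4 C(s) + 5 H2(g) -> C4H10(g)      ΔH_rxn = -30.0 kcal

eq. 1 as written (C3H4(g) already on the product side): +44.2 kcal
eq. 2 × 2 (scale by 2 for the 2 H2O(l)): (2)·(-68.3) = -136.6 kcal
eq. 3 reversed and × 2 (C4H10(g) must end up as a reactant; ×2 to match 2 C4H10(g) in the target): (-2)·(-30.0) = +60.0 kcal
ΔH_rxn = (+44.2) + (-136.6) + (+60.0) = -32.4 kcal

ΔH_rxn = -32.4 kcal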